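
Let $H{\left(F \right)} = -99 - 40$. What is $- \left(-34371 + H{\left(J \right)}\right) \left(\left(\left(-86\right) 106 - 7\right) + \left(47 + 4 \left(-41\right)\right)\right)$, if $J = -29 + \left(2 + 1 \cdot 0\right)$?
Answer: $-318872400$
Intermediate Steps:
$J = -27$ ($J = -29 + \left(2 + 0\right) = -29 + 2 = -27$)
$H{\left(F \right)} = -139$
$- \left(-34371 + H{\left(J \right)}\right) \left(\left(\left(-86\right) 106 - 7\right) + \left(47 + 4 \left(-41\right)\right)\right) = - \left(-34371 - 139\right) \left(\left(\left(-86\right) 106 - 7\right) + \left(47 + 4 \left(-41\right)\right)\right) = - \left(-34510\right) \left(\left(-9116 - 7\right) + \left(47 - 164\right)\right) = - \left(-34510\right) \left(-9123 - 117\right) = - \left(-34510\right) \left(-9240\right) = \left(-1\right) 318872400 = -318872400$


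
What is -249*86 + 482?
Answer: -20932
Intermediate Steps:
-249*86 + 482 = -21414 + 482 = -20932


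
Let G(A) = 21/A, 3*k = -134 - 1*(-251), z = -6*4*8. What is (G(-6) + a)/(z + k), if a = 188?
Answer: -41/34 ≈ -1.2059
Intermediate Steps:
z = -192 (z = -24*8 = -192)
k = 39 (k = (-134 - 1*(-251))/3 = (-134 + 251)/3 = (⅓)*117 = 39)
(G(-6) + a)/(z + k) = (21/(-6) + 188)/(-192 + 39) = (21*(-⅙) + 188)/(-153) = -(-7/2 + 188)/153 = -1/153*369/2 = -41/34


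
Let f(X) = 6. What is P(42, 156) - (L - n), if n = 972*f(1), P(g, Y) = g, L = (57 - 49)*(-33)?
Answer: 6138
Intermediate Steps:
L = -264 (L = 8*(-33) = -264)
n = 5832 (n = 972*6 = 5832)
P(42, 156) - (L - n) = 42 - (-264 - 1*5832) = 42 - (-264 - 5832) = 42 - 1*(-6096) = 42 + 6096 = 6138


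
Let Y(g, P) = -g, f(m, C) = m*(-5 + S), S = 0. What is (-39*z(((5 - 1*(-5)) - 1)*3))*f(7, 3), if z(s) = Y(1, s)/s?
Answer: -455/9 ≈ -50.556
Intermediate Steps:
f(m, C) = -5*m (f(m, C) = m*(-5 + 0) = m*(-5) = -5*m)
z(s) = -1/s (z(s) = (-1*1)/s = -1/s)
(-39*z(((5 - 1*(-5)) - 1)*3))*f(7, 3) = (-(-39)/(((5 - 1*(-5)) - 1)*3))*(-5*7) = -(-39)/(((5 + 5) - 1)*3)*(-35) = -(-39)/((10 - 1)*3)*(-35) = -(-39)/(9*3)*(-35) = -(-39)/27*(-35) = -39*(-1/27)*(-35) = (13/9)*(-35) = -455/9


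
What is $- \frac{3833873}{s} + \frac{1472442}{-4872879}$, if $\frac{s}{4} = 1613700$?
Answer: $- \frac{94903427111}{105903903600} \approx -0.89613$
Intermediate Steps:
$s = 6454800$ ($s = 4 \cdot 1613700 = 6454800$)
$- \frac{3833873}{s} + \frac{1472442}{-4872879} = - \frac{3833873}{6454800} + \frac{1472442}{-4872879} = \left(-3833873\right) \frac{1}{6454800} + 1472442 \left(- \frac{1}{4872879}\right) = - \frac{3833873}{6454800} - \frac{490814}{1624293} = - \frac{94903427111}{105903903600}$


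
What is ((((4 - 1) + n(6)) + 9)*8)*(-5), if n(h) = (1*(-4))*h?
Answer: 480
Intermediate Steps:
n(h) = -4*h
((((4 - 1) + n(6)) + 9)*8)*(-5) = ((((4 - 1) - 4*6) + 9)*8)*(-5) = (((3 - 24) + 9)*8)*(-5) = ((-21 + 9)*8)*(-5) = -12*8*(-5) = -96*(-5) = 480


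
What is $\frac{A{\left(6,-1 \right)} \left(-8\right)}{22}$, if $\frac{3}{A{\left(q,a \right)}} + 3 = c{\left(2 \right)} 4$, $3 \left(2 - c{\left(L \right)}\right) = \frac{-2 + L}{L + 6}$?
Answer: $- \frac{12}{55} \approx -0.21818$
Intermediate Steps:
$c{\left(L \right)} = 2 - \frac{-2 + L}{3 \left(6 + L\right)}$ ($c{\left(L \right)} = 2 - \frac{\left(-2 + L\right) \frac{1}{L + 6}}{3} = 2 - \frac{\left(-2 + L\right) \frac{1}{6 + L}}{3} = 2 - \frac{\frac{1}{6 + L} \left(-2 + L\right)}{3} = 2 - \frac{-2 + L}{3 \left(6 + L\right)}$)
$A{\left(q,a \right)} = \frac{3}{5}$ ($A{\left(q,a \right)} = \frac{3}{-3 + \frac{38 + 5 \cdot 2}{3 \left(6 + 2\right)} 4} = \frac{3}{-3 + \frac{38 + 10}{3 \cdot 8} \cdot 4} = \frac{3}{-3 + \frac{1}{3} \cdot \frac{1}{8} \cdot 48 \cdot 4} = \frac{3}{-3 + 2 \cdot 4} = \frac{3}{-3 + 8} = \frac{3}{5}$)
$\frac{A{\left(6,-1 \right)} \left(-8\right)}{22} = \frac{\frac{3}{5} \left(-8\right)}{22} = \left(- \frac{24}{5}\right) \frac{1}{22} = - \frac{12}{55}$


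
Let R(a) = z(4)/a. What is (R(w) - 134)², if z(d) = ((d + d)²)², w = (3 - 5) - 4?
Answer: 6002500/9 ≈ 6.6694e+5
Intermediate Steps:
w = -6 (w = -2 - 4 = -6)
z(d) = 16*d⁴ (z(d) = ((2*d)²)² = (4*d²)² = 16*d⁴)
R(a) = 4096/a (R(a) = (16*4⁴)/a = (16*256)/a = 4096/a)
(R(w) - 134)² = (4096/(-6) - 134)² = (4096*(-⅙) - 134)² = (-2048/3 - 134)² = (-2450/3)² = 6002500/9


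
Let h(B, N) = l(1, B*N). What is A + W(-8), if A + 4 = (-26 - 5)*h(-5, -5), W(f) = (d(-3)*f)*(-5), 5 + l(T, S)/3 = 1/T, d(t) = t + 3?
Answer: 368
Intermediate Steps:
d(t) = 3 + t
l(T, S) = -15 + 3/T
h(B, N) = -12 (h(B, N) = -15 + 3/1 = -15 + 3*1 = -15 + 3 = -12)
W(f) = 0 (W(f) = ((3 - 3)*f)*(-5) = (0*f)*(-5) = 0*(-5) = 0)
A = 368 (A = -4 + (-26 - 5)*(-12) = -4 - 31*(-12) = -4 + 372 = 368)
A + W(-8) = 368 + 0 = 368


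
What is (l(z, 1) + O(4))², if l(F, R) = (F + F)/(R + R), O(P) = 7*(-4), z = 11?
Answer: 289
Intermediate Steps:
O(P) = -28
l(F, R) = F/R (l(F, R) = (2*F)/((2*R)) = (2*F)*(1/(2*R)) = F/R)
(l(z, 1) + O(4))² = (11/1 - 28)² = (11*1 - 28)² = (11 - 28)² = (-17)² = 289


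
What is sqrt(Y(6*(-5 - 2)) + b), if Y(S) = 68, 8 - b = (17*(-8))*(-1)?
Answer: 2*I*sqrt(15) ≈ 7.746*I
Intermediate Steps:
b = -128 (b = 8 - 17*(-8)*(-1) = 8 - (-136)*(-1) = 8 - 1*136 = 8 - 136 = -128)
sqrt(Y(6*(-5 - 2)) + b) = sqrt(68 - 128) = sqrt(-60) = 2*I*sqrt(15)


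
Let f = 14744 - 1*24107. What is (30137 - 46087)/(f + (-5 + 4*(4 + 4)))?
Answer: 7975/4668 ≈ 1.7084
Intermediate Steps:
f = -9363 (f = 14744 - 24107 = -9363)
(30137 - 46087)/(f + (-5 + 4*(4 + 4))) = (30137 - 46087)/(-9363 + (-5 + 4*(4 + 4))) = -15950/(-9363 + (-5 + 4*8)) = -15950/(-9363 + (-5 + 32)) = -15950/(-9363 + 27) = -15950/(-9336) = -15950*(-1/9336) = 7975/4668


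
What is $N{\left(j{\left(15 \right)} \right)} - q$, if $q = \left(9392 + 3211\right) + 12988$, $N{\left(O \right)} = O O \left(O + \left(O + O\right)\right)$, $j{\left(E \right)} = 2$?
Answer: $-25567$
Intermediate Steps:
$N{\left(O \right)} = 3 O^{3}$ ($N{\left(O \right)} = O^{2} \left(O + 2 O\right) = O^{2} \cdot 3 O = 3 O^{3}$)
$q = 25591$ ($q = 12603 + 12988 = 25591$)
$N{\left(j{\left(15 \right)} \right)} - q = 3 \cdot 2^{3} - 25591 = 3 \cdot 8 - 25591 = 24 - 25591 = -25567$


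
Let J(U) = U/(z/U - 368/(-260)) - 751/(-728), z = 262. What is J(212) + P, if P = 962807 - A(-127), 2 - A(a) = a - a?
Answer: 12804819998237/13298376 ≈ 9.6289e+5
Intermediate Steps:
A(a) = 2 (A(a) = 2 - (a - a) = 2 - 1*0 = 2 + 0 = 2)
J(U) = 751/728 + U/(92/65 + 262/U) (J(U) = U/(262/U - 368/(-260)) - 751/(-728) = U/(262/U - 368*(-1/260)) - 751*(-1/728) = U/(262/U + 92/65) + 751/728 = U/(92/65 + 262/U) + 751/728 = 751/728 + U/(92/65 + 262/U))
P = 962805 (P = 962807 - 1*2 = 962807 - 2 = 962805)
J(212) + P = (6394765 + 23660*212² + 34546*212)/(728*(8515 + 46*212)) + 962805 = (6394765 + 23660*44944 + 7323752)/(728*(8515 + 9752)) + 962805 = (1/728)*(6394765 + 1063375040 + 7323752)/18267 + 962805 = (1/728)*(1/18267)*1077093557 + 962805 = 1077093557/13298376 + 962805 = 12804819998237/13298376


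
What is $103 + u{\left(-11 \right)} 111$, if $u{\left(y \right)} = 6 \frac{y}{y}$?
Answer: $769$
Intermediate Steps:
$u{\left(y \right)} = 6$ ($u{\left(y \right)} = 6 \cdot 1 = 6$)
$103 + u{\left(-11 \right)} 111 = 103 + 6 \cdot 111 = 103 + 666 = 769$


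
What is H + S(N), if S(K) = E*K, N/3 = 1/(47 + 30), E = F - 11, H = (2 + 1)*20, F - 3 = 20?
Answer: 4656/77 ≈ 60.468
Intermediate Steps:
F = 23 (F = 3 + 20 = 23)
H = 60 (H = 3*20 = 60)
E = 12 (E = 23 - 11 = 12)
N = 3/77 (N = 3/(47 + 30) = 3/77 ≈ 0.038961)
S(K) = 12*K
H + S(N) = 60 + 12*(3/77) = 60 + 36/77 = 4656/77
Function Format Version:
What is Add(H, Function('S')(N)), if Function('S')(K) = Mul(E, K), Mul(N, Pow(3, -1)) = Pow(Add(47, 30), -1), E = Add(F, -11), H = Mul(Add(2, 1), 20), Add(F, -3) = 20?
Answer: Rational(4656, 77) ≈ 60.468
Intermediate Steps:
F = 23 (F = Add(3, 20) = 23)
H = 60 (H = Mul(3, 20) = 60)
E = 12 (E = Add(23, -11) = 12)
N = Rational(3, 77) (N = Mul(3, Pow(Add(47, 30), -1)) = Mul(3, Pow(77, -1)) = Mul(3, Rational(1, 77)) = Rational(3, 77) ≈ 0.038961)
Function('S')(K) = Mul(12, K)
Add(H, Function('S')(N)) = Add(60, Mul(12, Rational(3, 77))) = Add(60, Rational(36, 77)) = Rational(4656, 77)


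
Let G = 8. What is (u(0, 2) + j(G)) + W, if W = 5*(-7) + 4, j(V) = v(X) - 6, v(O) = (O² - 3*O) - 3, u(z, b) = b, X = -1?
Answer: -34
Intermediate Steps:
v(O) = -3 + O² - 3*O
j(V) = -5 (j(V) = (-3 + (-1)² - 3*(-1)) - 6 = (-3 + 1 + 3) - 6 = 1 - 6 = -5)
W = -31 (W = -35 + 4 = -31)
(u(0, 2) + j(G)) + W = (2 - 5) - 31 = -3 - 31 = -34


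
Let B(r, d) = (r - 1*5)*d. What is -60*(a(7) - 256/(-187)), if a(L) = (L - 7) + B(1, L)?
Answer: 298800/187 ≈ 1597.9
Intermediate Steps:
B(r, d) = d*(-5 + r) (B(r, d) = (r - 5)*d = (-5 + r)*d = d*(-5 + r))
a(L) = -7 - 3*L (a(L) = (L - 7) + L*(-5 + 1) = (-7 + L) + L*(-4) = (-7 + L) - 4*L = -7 - 3*L)
-60*(a(7) - 256/(-187)) = -60*((-7 - 3*7) - 256/(-187)) = -60*((-7 - 21) - 256*(-1/187)) = -60*(-28 + 256/187) = -60*(-4980/187) = 298800/187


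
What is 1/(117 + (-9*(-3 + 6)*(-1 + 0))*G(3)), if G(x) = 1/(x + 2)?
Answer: 5/612 ≈ 0.0081699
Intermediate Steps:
G(x) = 1/(2 + x)
1/(117 + (-9*(-3 + 6)*(-1 + 0))*G(3)) = 1/(117 + (-9*(-3 + 6)*(-1 + 0))/(2 + 3)) = 1/(117 - 27*(-1)/5) = 1/(117 - 9*(-3)*(1/5)) = 1/(117 + 27*(1/5)) = 1/(117 + 27/5) = 1/(612/5) = 5/612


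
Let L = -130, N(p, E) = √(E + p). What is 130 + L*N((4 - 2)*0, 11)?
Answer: 130 - 130*√11 ≈ -301.16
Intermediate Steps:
130 + L*N((4 - 2)*0, 11) = 130 - 130*√(11 + (4 - 2)*0) = 130 - 130*√(11 + 2*0) = 130 - 130*√(11 + 0) = 130 - 130*√11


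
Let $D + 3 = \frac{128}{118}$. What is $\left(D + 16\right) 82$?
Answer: $\frac{68142}{59} \approx 1154.9$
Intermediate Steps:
$D = - \frac{113}{59}$ ($D = -3 + \frac{128}{118} = -3 + 128 \cdot \frac{1}{118} = -3 + \frac{64}{59} = - \frac{113}{59} \approx -1.9153$)
$\left(D + 16\right) 82 = \left(- \frac{113}{59} + 16\right) 82 = \frac{831}{59} \cdot 82 = \frac{68142}{59}$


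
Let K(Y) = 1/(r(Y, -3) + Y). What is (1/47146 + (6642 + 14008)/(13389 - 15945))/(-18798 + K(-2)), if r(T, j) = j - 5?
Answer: 1216952930/2831585436207 ≈ 0.00042978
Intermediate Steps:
r(T, j) = -5 + j
K(Y) = 1/(-8 + Y) (K(Y) = 1/((-5 - 3) + Y) = 1/(-8 + Y))
(1/47146 + (6642 + 14008)/(13389 - 15945))/(-18798 + K(-2)) = (1/47146 + (6642 + 14008)/(13389 - 15945))/(-18798 + 1/(-8 - 2)) = (1/47146 + 20650/(-2556))/(-18798 + 1/(-10)) = (1/47146 + 20650*(-1/2556))/(-18798 - ⅒) = (1/47146 - 10325/1278)/(-187981/10) = -121695293/15063147*(-10/187981) = 1216952930/2831585436207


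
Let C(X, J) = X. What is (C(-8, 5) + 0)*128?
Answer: -1024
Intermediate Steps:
(C(-8, 5) + 0)*128 = (-8 + 0)*128 = -8*128 = -1024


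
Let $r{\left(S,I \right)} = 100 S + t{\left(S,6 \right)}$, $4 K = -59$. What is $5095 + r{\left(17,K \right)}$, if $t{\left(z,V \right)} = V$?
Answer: $6801$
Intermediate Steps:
$K = - \frac{59}{4}$ ($K = \frac{1}{4} \left(-59\right) = - \frac{59}{4} \approx -14.75$)
$r{\left(S,I \right)} = 6 + 100 S$ ($r{\left(S,I \right)} = 100 S + 6 = 6 + 100 S$)
$5095 + r{\left(17,K \right)} = 5095 + \left(6 + 100 \cdot 17\right) = 5095 + \left(6 + 1700\right) = 5095 + 1706 = 6801$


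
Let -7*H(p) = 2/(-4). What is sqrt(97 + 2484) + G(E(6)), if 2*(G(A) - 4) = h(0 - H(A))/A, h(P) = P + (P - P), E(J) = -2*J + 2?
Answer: 1121/280 + sqrt(2581) ≈ 54.807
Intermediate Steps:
E(J) = 2 - 2*J
H(p) = 1/14 (H(p) = -2/(7*(-4)) = -2*(-1)/(7*4) = -1/7*(-1/2) = 1/14)
h(P) = P (h(P) = P + 0 = P)
G(A) = 4 - 1/(28*A) (G(A) = 4 + ((0 - 1*1/14)/A)/2 = 4 + ((0 - 1/14)/A)/2 = 4 + (-1/(14*A))/2 = 4 - 1/(28*A))
sqrt(97 + 2484) + G(E(6)) = sqrt(97 + 2484) + (4 - 1/(28*(2 - 2*6))) = sqrt(2581) + (4 - 1/(28*(2 - 12))) = sqrt(2581) + (4 - 1/28/(-10)) = sqrt(2581) + (4 - 1/28*(-1/10)) = sqrt(2581) + (4 + 1/280) = sqrt(2581) + 1121/280 = 1121/280 + sqrt(2581)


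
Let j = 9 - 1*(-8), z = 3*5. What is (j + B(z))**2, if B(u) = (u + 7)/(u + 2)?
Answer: 96721/289 ≈ 334.67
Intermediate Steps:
z = 15
j = 17 (j = 9 + 8 = 17)
B(u) = (7 + u)/(2 + u)
(j + B(z))**2 = (17 + (7 + 15)/(2 + 15))**2 = (17 + 22/17)**2 = (311/17)**2 = 96721/289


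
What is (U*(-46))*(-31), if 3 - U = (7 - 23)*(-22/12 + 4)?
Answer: 161138/3 ≈ 53713.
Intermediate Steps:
U = 113/3 (U = 3 - (7 - 23)*(-22/12 + 4) = 3 - (-16)*(-22*1/12 + 4) = 3 - (-16)*(-11/6 + 4) = 3 - (-16)*13/6 = 3 - 1*(-104/3) = 3 + 104/3 = 113/3 ≈ 37.667)
(U*(-46))*(-31) = ((113/3)*(-46))*(-31) = -5198/3*(-31) = 161138/3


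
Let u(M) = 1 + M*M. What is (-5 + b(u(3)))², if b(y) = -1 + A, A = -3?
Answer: 81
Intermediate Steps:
u(M) = 1 + M²
b(y) = -4 (b(y) = -1 - 3 = -4)
(-5 + b(u(3)))² = (-5 - 4)² = (-9)² = 81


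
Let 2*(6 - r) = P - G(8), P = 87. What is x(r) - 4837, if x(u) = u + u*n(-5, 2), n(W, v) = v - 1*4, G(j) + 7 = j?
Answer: -4800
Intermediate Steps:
G(j) = -7 + j
n(W, v) = -4 + v (n(W, v) = v - 4 = -4 + v)
r = -37 (r = 6 - (87 - (-7 + 8))/2 = 6 - (87 - 1*1)/2 = 6 - (87 - 1)/2 = 6 - ½*86 = 6 - 43 = -37)
x(u) = -u (x(u) = u + u*(-4 + 2) = u + u*(-2) = u - 2*u = -u)
x(r) - 4837 = -1*(-37) - 4837 = 37 - 4837 = -4800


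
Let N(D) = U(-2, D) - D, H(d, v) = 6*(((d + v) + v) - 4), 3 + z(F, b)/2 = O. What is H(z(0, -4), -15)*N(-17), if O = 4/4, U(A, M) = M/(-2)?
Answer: -5814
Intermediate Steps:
U(A, M) = -M/2 (U(A, M) = M*(-½) = -M/2)
O = 1 (O = 4*(¼) = 1)
z(F, b) = -4 (z(F, b) = -6 + 2*1 = -6 + 2 = -4)
H(d, v) = -24 + 6*d + 12*v (H(d, v) = 6*((d + 2*v) - 4) = 6*(-4 + d + 2*v) = -24 + 6*d + 12*v)
N(D) = -3*D/2 (N(D) = -D/2 - D = -3*D/2)
H(z(0, -4), -15)*N(-17) = (-24 + 6*(-4) + 12*(-15))*(-3/2*(-17)) = (-24 - 24 - 180)*(51/2) = -228*51/2 = -5814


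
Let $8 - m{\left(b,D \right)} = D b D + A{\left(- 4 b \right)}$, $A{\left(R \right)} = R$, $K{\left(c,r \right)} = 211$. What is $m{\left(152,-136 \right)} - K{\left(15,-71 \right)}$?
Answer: $-2810987$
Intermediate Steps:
$m{\left(b,D \right)} = 8 + 4 b - b D^{2}$ ($m{\left(b,D \right)} = 8 - \left(D b D - 4 b\right) = 8 - \left(b D^{2} - 4 b\right) = 8 - \left(- 4 b + b D^{2}\right) = 8 + 4 b - b D^{2}$)
$m{\left(152,-136 \right)} - K{\left(15,-71 \right)} = \left(8 + 4 \cdot 152 - 152 \left(-136\right)^{2}\right) - 211 = \left(8 + 608 - 152 \cdot 18496\right) - 211 = \left(8 + 608 - 2811392\right) - 211 = -2810776 - 211 = -2810987$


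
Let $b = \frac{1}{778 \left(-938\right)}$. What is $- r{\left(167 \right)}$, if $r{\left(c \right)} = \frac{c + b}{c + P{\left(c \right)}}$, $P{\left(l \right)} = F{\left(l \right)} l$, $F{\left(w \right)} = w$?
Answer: $- \frac{40623529}{6824752928} \approx -0.0059524$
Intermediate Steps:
$b = - \frac{1}{729764}$ ($b = \frac{1}{778} \left(- \frac{1}{938}\right) = - \frac{1}{729764} \approx -1.3703 \cdot 10^{-6}$)
$P{\left(l \right)} = l^{2}$ ($P{\left(l \right)} = l l = l^{2}$)
$r{\left(c \right)} = \frac{- \frac{1}{729764} + c}{c + c^{2}}$ ($r{\left(c \right)} = \frac{c - \frac{1}{729764}}{c + c^{2}} = \frac{- \frac{1}{729764} + c}{c + c^{2}}$)
$- r{\left(167 \right)} = - \frac{- \frac{1}{729764} + 167}{167 \left(1 + 167\right)} = - \frac{121870587}{167 \cdot 168 \cdot 729764} = \left(-1\right) \frac{40623529}{6824752928} = - \frac{40623529}{6824752928}$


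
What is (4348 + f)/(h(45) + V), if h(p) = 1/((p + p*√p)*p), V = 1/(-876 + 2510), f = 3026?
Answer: 533530789903350/42784961 - 29901538107450*√5/42784961 ≈ 1.0907e+7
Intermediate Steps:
V = 1/1634 ≈ 0.00061200
h(p) = 1/(p*(p + p^(3/2))) (h(p) = 1/((p + p^(3/2))*p) = 1/(p*(p + p^(3/2))))
(4348 + f)/(h(45) + V) = (4348 + 3026)/(1/(45² + 45^(5/2)) + 1/1634) = 7374/(1/(2025 + 6075*√5) + 1/1634) = 7374/(1/1634 + 1/(2025 + 6075*√5))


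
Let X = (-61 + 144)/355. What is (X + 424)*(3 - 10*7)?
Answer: -10090401/355 ≈ -28424.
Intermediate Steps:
X = 83/355 (X = 83*(1/355) = 83/355 ≈ 0.23380)
(X + 424)*(3 - 10*7) = (83/355 + 424)*(3 - 10*7) = 150603*(3 - 70)/355 = (150603/355)*(-67) = -10090401/355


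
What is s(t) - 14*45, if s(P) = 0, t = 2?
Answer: -630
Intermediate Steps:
s(t) - 14*45 = 0 - 14*45 = 0 - 630 = -630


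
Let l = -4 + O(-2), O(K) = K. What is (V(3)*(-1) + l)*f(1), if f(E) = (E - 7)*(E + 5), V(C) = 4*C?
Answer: 648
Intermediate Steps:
f(E) = (-7 + E)*(5 + E)
l = -6 (l = -4 - 2 = -6)
(V(3)*(-1) + l)*f(1) = ((4*3)*(-1) - 6)*(-35 + 1**2 - 2*1) = (12*(-1) - 6)*(-35 + 1 - 2) = (-12 - 6)*(-36) = -18*(-36) = 648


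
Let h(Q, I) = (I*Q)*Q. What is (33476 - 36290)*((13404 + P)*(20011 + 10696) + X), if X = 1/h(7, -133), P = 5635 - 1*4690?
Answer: -1154337484612260/931 ≈ -1.2399e+12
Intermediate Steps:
P = 945 (P = 5635 - 4690 = 945)
h(Q, I) = I*Q**2
X = -1/6517 (X = 1/(-133*7**2) = 1/(-133*49) = 1/(-6517) = -1/6517 ≈ -0.00015344)
(33476 - 36290)*((13404 + P)*(20011 + 10696) + X) = (33476 - 36290)*((13404 + 945)*(20011 + 10696) - 1/6517) = -2814*(14349*30707 - 1/6517) = -2814*(440614743 - 1/6517) = -2814*2871486280130/6517 = -1154337484612260/931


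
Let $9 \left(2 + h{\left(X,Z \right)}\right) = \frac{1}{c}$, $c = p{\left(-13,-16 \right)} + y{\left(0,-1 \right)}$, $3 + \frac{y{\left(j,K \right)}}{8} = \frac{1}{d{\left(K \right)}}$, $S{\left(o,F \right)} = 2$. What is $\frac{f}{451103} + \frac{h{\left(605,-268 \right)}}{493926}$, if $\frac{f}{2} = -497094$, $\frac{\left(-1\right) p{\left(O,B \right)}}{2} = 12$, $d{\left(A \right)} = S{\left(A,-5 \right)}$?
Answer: $- \frac{194458257351527}{88233354149688} \approx -2.2039$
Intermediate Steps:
$d{\left(A \right)} = 2$
$p{\left(O,B \right)} = -24$ ($p{\left(O,B \right)} = \left(-2\right) 12 = -24$)
$f = -994188$ ($f = 2 \left(-497094\right) = -994188$)
$y{\left(j,K \right)} = -20$ ($y{\left(j,K \right)} = -24 + \frac{8}{2} = -24 + 8 \cdot \frac{1}{2} = -24 + 4 = -20$)
$c = -44$ ($c = -24 - 20 = -44$)
$h{\left(X,Z \right)} = - \frac{793}{396}$ ($h{\left(X,Z \right)} = -2 + \frac{1}{9 \left(-44\right)} = -2 + \frac{1}{9} \left(- \frac{1}{44}\right) = -2 - \frac{1}{396} = - \frac{793}{396}$)
$\frac{f}{451103} + \frac{h{\left(605,-268 \right)}}{493926} = - \frac{994188}{451103} - \frac{793}{396 \cdot 493926} = \left(-994188\right) \frac{1}{451103} - \frac{793}{195594696} = - \frac{994188}{451103} - \frac{793}{195594696} = - \frac{194458257351527}{88233354149688}$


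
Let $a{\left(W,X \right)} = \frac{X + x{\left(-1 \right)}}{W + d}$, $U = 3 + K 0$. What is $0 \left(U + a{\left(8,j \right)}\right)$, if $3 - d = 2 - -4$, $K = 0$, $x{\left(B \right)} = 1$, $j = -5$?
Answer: $0$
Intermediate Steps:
$d = -3$ ($d = 3 - \left(2 - -4\right) = 3 - \left(2 + 4\right) = 3 - 6 = -3$)
$U = 3$ ($U = 3 + 0 \cdot 0 = 3 + 0 = 3$)
$a{\left(W,X \right)} = \frac{1 + X}{-3 + W}$ ($a{\left(W,X \right)} = \frac{X + 1}{W - 3} = \frac{1 + X}{-3 + W}$)
$0 \left(U + a{\left(8,j \right)}\right) = 0 \left(3 + \frac{1 - 5}{-3 + 8}\right) = 0 \left(3 + \frac{1}{5} \left(-4\right)\right) = 0 \left(3 - \frac{4}{5}\right) = 0 \cdot \frac{11}{5} = 0$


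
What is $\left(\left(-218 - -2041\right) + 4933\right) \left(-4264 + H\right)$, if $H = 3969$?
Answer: $-1993020$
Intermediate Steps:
$\left(\left(-218 - -2041\right) + 4933\right) \left(-4264 + H\right) = \left(\left(-218 - -2041\right) + 4933\right) \left(-4264 + 3969\right) = \left(\left(-218 + 2041\right) + 4933\right) \left(-295\right) = \left(1823 + 4933\right) \left(-295\right) = 6756 \left(-295\right) = -1993020$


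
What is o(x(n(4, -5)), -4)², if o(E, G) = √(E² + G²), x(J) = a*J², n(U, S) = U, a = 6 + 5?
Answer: 30992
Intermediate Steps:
a = 11
x(J) = 11*J²
o(x(n(4, -5)), -4)² = (√((11*4²)² + (-4)²))² = (√((11*16)² + 16))² = (√(176² + 16))² = (√(30976 + 16))² = (√30992)² = (4*√1937)² = 30992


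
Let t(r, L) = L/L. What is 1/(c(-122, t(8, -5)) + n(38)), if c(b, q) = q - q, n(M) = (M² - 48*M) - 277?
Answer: -1/657 ≈ -0.0015221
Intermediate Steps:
n(M) = -277 + M² - 48*M
t(r, L) = 1
c(b, q) = 0
1/(c(-122, t(8, -5)) + n(38)) = 1/(0 + (-277 + 38² - 48*38)) = 1/(0 + (-277 + 1444 - 1824)) = 1/(0 - 657) = 1/(-657) = -1/657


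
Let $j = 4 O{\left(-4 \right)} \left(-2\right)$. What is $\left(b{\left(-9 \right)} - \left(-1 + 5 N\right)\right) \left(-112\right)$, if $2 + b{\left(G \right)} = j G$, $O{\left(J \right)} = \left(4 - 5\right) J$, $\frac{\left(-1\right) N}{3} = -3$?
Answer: $-27104$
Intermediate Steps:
$N = 9$ ($N = \left(-3\right) \left(-3\right) = 9$)
$O{\left(J \right)} = - J$
$j = -32$ ($j = 4 \left(\left(-1\right) \left(-4\right)\right) \left(-2\right) = 4 \cdot 4 \left(-2\right) = 16 \left(-2\right) = -32$)
$b{\left(G \right)} = -2 - 32 G$
$\left(b{\left(-9 \right)} - \left(-1 + 5 N\right)\right) \left(-112\right) = \left(\left(-2 - -288\right) + \left(1 - 45\right)\right) \left(-112\right) = \left(\left(-2 + 288\right) + \left(1 - 45\right)\right) \left(-112\right) = \left(286 - 44\right) \left(-112\right) = 242 \left(-112\right) = -27104$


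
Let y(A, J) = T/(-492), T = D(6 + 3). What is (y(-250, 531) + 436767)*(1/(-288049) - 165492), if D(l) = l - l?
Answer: -20820597768042603/288049 ≈ -7.2281e+10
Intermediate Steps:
D(l) = 0
T = 0
y(A, J) = 0 (y(A, J) = 0/(-492) = 0*(-1/492) = 0)
(y(-250, 531) + 436767)*(1/(-288049) - 165492) = (0 + 436767)*(1/(-288049) - 165492) = 436767*(-1/288049 - 165492) = 436767*(-47669805109/288049) = -20820597768042603/288049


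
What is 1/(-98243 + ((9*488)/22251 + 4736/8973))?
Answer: -66552741/6538292670679 ≈ -1.0179e-5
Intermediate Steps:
1/(-98243 + ((9*488)/22251 + 4736/8973)) = 1/(-98243 + (4392*(1/22251) + 4736*(1/8973))) = 1/(-98243 + (1464/7417 + 4736/8973)) = 1/(-98243 + 48263384/66552741) = 1/(-6538292670679/66552741) = -66552741/6538292670679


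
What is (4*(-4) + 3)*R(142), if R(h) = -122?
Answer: 1586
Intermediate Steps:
(4*(-4) + 3)*R(142) = (4*(-4) + 3)*(-122) = (-16 + 3)*(-122) = -13*(-122) = 1586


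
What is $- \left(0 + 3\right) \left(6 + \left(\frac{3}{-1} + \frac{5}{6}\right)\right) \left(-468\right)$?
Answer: $5382$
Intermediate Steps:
$- \left(0 + 3\right) \left(6 + \left(\frac{3}{-1} + \frac{5}{6}\right)\right) \left(-468\right) = - 3 \left(6 + \left(3 \left(-1\right) + 5 \cdot \frac{1}{6}\right)\right) \left(-468\right) = - 3 \left(6 + \left(-3 + \frac{5}{6}\right)\right) \left(-468\right) = - 3 \left(6 - \frac{13}{6}\right) \left(-468\right) = - 3 \cdot \frac{23}{6} \left(-468\right) = - \frac{23 \left(-468\right)}{2} = \left(-1\right) \left(-5382\right) = 5382$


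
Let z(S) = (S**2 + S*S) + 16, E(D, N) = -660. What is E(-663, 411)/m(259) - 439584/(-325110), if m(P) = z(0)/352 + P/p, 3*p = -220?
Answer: 7923855488/41559895 ≈ 190.66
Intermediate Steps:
p = -220/3 (p = (1/3)*(-220) = -220/3 ≈ -73.333)
z(S) = 16 + 2*S**2 (z(S) = (S**2 + S**2) + 16 = 2*S**2 + 16 = 16 + 2*S**2)
m(P) = 1/22 - 3*P/220 (m(P) = (16 + 2*0**2)/352 + P/(-220/3) = (16 + 2*0)*(1/352) + P*(-3/220) = (16 + 0)*(1/352) - 3*P/220 = 16*(1/352) - 3*P/220 = 1/22 - 3*P/220)
E(-663, 411)/m(259) - 439584/(-325110) = -660/(1/22 - 3/220*259) - 439584/(-325110) = -660/(1/22 - 777/220) - 439584*(-1/325110) = -660/(-767/220) + 73264/54185 = -660*(-220/767) + 73264/54185 = 145200/767 + 73264/54185 = 7923855488/41559895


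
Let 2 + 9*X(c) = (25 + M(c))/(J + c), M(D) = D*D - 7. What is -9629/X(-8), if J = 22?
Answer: -67403/3 ≈ -22468.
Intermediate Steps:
M(D) = -7 + D² (M(D) = D² - 7 = -7 + D²)
X(c) = -2/9 + (18 + c²)/(9*(22 + c)) (X(c) = -2/9 + ((25 + (-7 + c²))/(22 + c))/9 = -2/9 + ((18 + c²)/(22 + c))/9 = -2/9 + (18 + c²)/(9*(22 + c)))
-9629/X(-8) = -9629*9*(22 - 8)/(-26 + (-8)² - 2*(-8)) = -9629*126/(-26 + 64 + 16) = -9629/((⅑)*(1/14)*54) = -9629/3/7 = -9629*7/3 = -67403/3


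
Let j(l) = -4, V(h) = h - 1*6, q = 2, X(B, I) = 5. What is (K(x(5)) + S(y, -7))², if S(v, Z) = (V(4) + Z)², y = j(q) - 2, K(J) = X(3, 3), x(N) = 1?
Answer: 7396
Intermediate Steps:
V(h) = -6 + h (V(h) = h - 6 = -6 + h)
K(J) = 5
y = -6 (y = -4 - 2 = -6)
S(v, Z) = (-2 + Z)² (S(v, Z) = ((-6 + 4) + Z)² = (-2 + Z)²)
(K(x(5)) + S(y, -7))² = (5 + (-2 - 7)²)² = (5 + (-9)²)² = (5 + 81)² = 86² = 7396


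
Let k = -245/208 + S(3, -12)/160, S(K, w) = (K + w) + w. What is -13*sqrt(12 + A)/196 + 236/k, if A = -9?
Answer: -490880/2723 - 13*sqrt(3)/196 ≈ -180.39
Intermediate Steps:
S(K, w) = K + 2*w
k = -2723/2080 (k = -245/208 + (3 + 2*(-12))/160 = -245*1/208 + (3 - 24)*(1/160) = -245/208 - 21*1/160 = -245/208 - 21/160 = -2723/2080 ≈ -1.3091)
-13*sqrt(12 + A)/196 + 236/k = -13*sqrt(12 - 9)/196 + 236/(-2723/2080) = -13*sqrt(3)*(1/196) + 236*(-2080/2723) = -13*sqrt(3)/196 - 490880/2723 = -490880/2723 - 13*sqrt(3)/196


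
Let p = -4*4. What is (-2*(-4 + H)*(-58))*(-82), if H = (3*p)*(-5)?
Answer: -2244832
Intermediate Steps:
p = -16
H = 240 (H = (3*(-16))*(-5) = -48*(-5) = 240)
(-2*(-4 + H)*(-58))*(-82) = (-2*(-4 + 240)*(-58))*(-82) = (-2*236*(-58))*(-82) = -472*(-58)*(-82) = 27376*(-82) = -2244832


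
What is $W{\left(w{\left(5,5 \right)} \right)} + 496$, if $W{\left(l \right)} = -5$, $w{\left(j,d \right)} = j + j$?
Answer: $491$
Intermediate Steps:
$w{\left(j,d \right)} = 2 j$
$W{\left(w{\left(5,5 \right)} \right)} + 496 = -5 + 496 = 491$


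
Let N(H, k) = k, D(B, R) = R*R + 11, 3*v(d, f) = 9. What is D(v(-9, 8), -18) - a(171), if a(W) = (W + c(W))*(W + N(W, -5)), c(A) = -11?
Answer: -26225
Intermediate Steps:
v(d, f) = 3 (v(d, f) = (⅓)*9 = 3)
D(B, R) = 11 + R² (D(B, R) = R² + 11 = 11 + R²)
a(W) = (-11 + W)*(-5 + W) (a(W) = (W - 11)*(W - 5) = (-11 + W)*(-5 + W))
D(v(-9, 8), -18) - a(171) = (11 + (-18)²) - (55 + 171² - 16*171) = (11 + 324) - (55 + 29241 - 2736) = 335 - 1*26560 = 335 - 26560 = -26225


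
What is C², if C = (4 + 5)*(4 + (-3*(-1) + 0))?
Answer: 3969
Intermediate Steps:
C = 63 (C = 9*(4 + (3 + 0)) = 9*(4 + 3) = 9*7 = 63)
C² = 63² = 3969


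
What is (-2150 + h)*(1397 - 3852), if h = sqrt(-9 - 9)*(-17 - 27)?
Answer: 5278250 + 324060*I*sqrt(2) ≈ 5.2782e+6 + 4.5829e+5*I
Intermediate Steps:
h = -132*I*sqrt(2) (h = sqrt(-18)*(-44) = (3*I*sqrt(2))*(-44) = -132*I*sqrt(2) ≈ -186.68*I)
(-2150 + h)*(1397 - 3852) = (-2150 - 132*I*sqrt(2))*(1397 - 3852) = (-2150 - 132*I*sqrt(2))*(-2455) = 5278250 + 324060*I*sqrt(2)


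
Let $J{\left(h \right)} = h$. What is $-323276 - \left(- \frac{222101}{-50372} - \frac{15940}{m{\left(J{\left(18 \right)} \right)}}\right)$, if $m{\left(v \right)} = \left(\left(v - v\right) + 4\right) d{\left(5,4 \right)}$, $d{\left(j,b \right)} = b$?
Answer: $- \frac{4058524417}{12593} \approx -3.2228 \cdot 10^{5}$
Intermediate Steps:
$m{\left(v \right)} = 16$ ($m{\left(v \right)} = \left(\left(v - v\right) + 4\right) 4 = \left(0 + 4\right) 4 = 4 \cdot 4 = 16$)
$-323276 - \left(- \frac{222101}{-50372} - \frac{15940}{m{\left(J{\left(18 \right)} \right)}}\right) = -323276 - \left(- \frac{222101}{-50372} - \frac{15940}{16}\right) = -323276 - \left(\left(-222101\right) \left(- \frac{1}{50372}\right) - \frac{3985}{4}\right) = -323276 - \left(\frac{222101}{50372} - \frac{3985}{4}\right) = -323276 - - \frac{12490251}{12593} = -323276 + \frac{12490251}{12593} = - \frac{4058524417}{12593}$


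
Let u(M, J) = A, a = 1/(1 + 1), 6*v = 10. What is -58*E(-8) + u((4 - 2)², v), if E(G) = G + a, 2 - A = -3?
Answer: 440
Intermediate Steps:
v = 5/3 (v = (⅙)*10 = 5/3 ≈ 1.6667)
A = 5 (A = 2 - 1*(-3) = 2 + 3 = 5)
a = ½ (a = 1/2 = ½ ≈ 0.50000)
E(G) = ½ + G (E(G) = G + ½ = ½ + G)
u(M, J) = 5
-58*E(-8) + u((4 - 2)², v) = -58*(½ - 8) + 5 = -58*(-15/2) + 5 = 435 + 5 = 440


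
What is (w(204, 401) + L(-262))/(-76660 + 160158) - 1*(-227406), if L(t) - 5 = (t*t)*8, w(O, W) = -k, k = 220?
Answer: 18988495125/83498 ≈ 2.2741e+5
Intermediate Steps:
w(O, W) = -220 (w(O, W) = -1*220 = -220)
L(t) = 5 + 8*t² (L(t) = 5 + (t*t)*8 = 5 + t²*8 = 5 + 8*t²)
(w(204, 401) + L(-262))/(-76660 + 160158) - 1*(-227406) = (-220 + (5 + 8*(-262)²))/(-76660 + 160158) - 1*(-227406) = (-220 + (5 + 8*68644))/83498 + 227406 = (-220 + (5 + 549152))*(1/83498) + 227406 = (-220 + 549157)*(1/83498) + 227406 = 548937*(1/83498) + 227406 = 548937/83498 + 227406 = 18988495125/83498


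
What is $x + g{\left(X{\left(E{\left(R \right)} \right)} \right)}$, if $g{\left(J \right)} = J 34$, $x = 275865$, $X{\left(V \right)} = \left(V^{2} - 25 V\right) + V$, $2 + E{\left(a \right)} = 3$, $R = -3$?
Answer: $275083$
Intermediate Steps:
$E{\left(a \right)} = 1$ ($E{\left(a \right)} = -2 + 3 = 1$)
$X{\left(V \right)} = V^{2} - 24 V$
$g{\left(J \right)} = 34 J$
$x + g{\left(X{\left(E{\left(R \right)} \right)} \right)} = 275865 + 34 \cdot 1 \left(-24 + 1\right) = 275865 + 34 \cdot 1 \left(-23\right) = 275865 + 34 \left(-23\right) = 275865 - 782 = 275083$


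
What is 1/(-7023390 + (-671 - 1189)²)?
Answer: -1/3563790 ≈ -2.8060e-7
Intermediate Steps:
1/(-7023390 + (-671 - 1189)²) = 1/(-7023390 + (-1860)²) = 1/(-7023390 + 3459600) = 1/(-3563790) = -1/3563790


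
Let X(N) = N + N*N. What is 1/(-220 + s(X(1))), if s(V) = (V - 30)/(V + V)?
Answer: -1/227 ≈ -0.0044053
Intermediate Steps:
X(N) = N + N²
s(V) = (-30 + V)/(2*V) (s(V) = (-30 + V)/((2*V)) = (-30 + V)*(1/(2*V)) = (-30 + V)/(2*V))
1/(-220 + s(X(1))) = 1/(-220 + (-30 + 1*(1 + 1))/(2*((1*(1 + 1))))) = 1/(-220 + (-30 + 1*2)/(2*((1*2)))) = 1/(-220 + (½)*(-30 + 2)/2) = 1/(-220 + (½)*(½)*(-28)) = 1/(-220 - 7) = 1/(-227) = -1/227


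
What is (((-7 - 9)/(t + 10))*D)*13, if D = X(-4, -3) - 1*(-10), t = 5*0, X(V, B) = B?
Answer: -728/5 ≈ -145.60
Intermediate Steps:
t = 0
D = 7 (D = -3 - 1*(-10) = -3 + 10 = 7)
(((-7 - 9)/(t + 10))*D)*13 = (((-7 - 9)/(0 + 10))*7)*13 = (-16/10*7)*13 = (-16*⅒*7)*13 = -8/5*7*13 = -56/5*13 = -728/5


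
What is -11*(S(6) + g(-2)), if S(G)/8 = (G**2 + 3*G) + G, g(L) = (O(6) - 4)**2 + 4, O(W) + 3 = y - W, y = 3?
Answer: -6424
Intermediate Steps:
O(W) = -W (O(W) = -3 + (3 - W) = -W)
g(L) = 104 (g(L) = (-1*6 - 4)**2 + 4 = (-6 - 4)**2 + 4 = (-10)**2 + 4 = 100 + 4 = 104)
S(G) = 8*G**2 + 32*G (S(G) = 8*((G**2 + 3*G) + G) = 8*(G**2 + 4*G) = 8*G**2 + 32*G)
-11*(S(6) + g(-2)) = -11*(8*6*(4 + 6) + 104) = -11*(8*6*10 + 104) = -11*(480 + 104) = -11*584 = -6424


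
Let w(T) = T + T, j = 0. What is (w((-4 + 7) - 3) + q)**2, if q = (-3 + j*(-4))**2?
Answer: 81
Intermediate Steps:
w(T) = 2*T
q = 9 (q = (-3 + 0*(-4))**2 = (-3 + 0)**2 = (-3)**2 = 9)
(w((-4 + 7) - 3) + q)**2 = (2*((-4 + 7) - 3) + 9)**2 = (2*(3 - 3) + 9)**2 = (2*0 + 9)**2 = (0 + 9)**2 = 9**2 = 81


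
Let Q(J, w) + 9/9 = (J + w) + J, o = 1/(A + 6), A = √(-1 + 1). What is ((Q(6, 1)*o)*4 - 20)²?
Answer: 144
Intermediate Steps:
A = 0 (A = √0 = 0)
o = ⅙ (o = 1/(0 + 6) = 1/6 = ⅙ ≈ 0.16667)
Q(J, w) = -1 + w + 2*J (Q(J, w) = -1 + ((J + w) + J) = -1 + (w + 2*J) = -1 + w + 2*J)
((Q(6, 1)*o)*4 - 20)² = (((-1 + 1 + 2*6)*(⅙))*4 - 20)² = (((-1 + 1 + 12)*(⅙))*4 - 20)² = ((12*(⅙))*4 - 20)² = (2*4 - 20)² = (8 - 20)² = (-12)² = 144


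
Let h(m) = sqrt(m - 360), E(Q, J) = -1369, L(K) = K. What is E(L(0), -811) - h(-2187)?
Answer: -1369 - 3*I*sqrt(283) ≈ -1369.0 - 50.468*I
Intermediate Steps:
h(m) = sqrt(-360 + m)
E(L(0), -811) - h(-2187) = -1369 - sqrt(-360 - 2187) = -1369 - sqrt(-2547) = -1369 - 3*I*sqrt(283)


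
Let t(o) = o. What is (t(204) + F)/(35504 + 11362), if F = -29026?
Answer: -14411/23433 ≈ -0.61499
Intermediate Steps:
(t(204) + F)/(35504 + 11362) = (204 - 29026)/(35504 + 11362) = -28822/46866 = -28822*1/46866 = -14411/23433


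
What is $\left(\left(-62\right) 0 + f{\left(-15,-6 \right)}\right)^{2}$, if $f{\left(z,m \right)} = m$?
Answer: $36$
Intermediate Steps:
$\left(\left(-62\right) 0 + f{\left(-15,-6 \right)}\right)^{2} = \left(\left(-62\right) 0 - 6\right)^{2} = \left(0 - 6\right)^{2} = \left(-6\right)^{2} = 36$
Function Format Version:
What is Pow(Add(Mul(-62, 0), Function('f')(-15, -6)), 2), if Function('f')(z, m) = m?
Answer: 36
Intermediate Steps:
Pow(Add(Mul(-62, 0), Function('f')(-15, -6)), 2) = Pow(Add(Mul(-62, 0), -6), 2) = Pow(Add(0, -6), 2) = Pow(-6, 2) = 36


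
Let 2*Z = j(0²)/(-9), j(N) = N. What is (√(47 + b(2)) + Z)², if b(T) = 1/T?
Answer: 95/2 ≈ 47.500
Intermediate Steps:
Z = 0 (Z = (0²/(-9))/2 = (0*(-⅑))/2 = (½)*0 = 0)
(√(47 + b(2)) + Z)² = (√(47 + 1/2) + 0)² = (√(47 + ½) + 0)² = (√(95/2) + 0)² = (√190/2 + 0)² = (√190/2)² = 95/2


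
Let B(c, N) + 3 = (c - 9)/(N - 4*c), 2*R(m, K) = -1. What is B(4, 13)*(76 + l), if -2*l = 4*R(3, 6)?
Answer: -308/3 ≈ -102.67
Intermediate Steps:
R(m, K) = -½ (R(m, K) = (½)*(-1) = -½)
B(c, N) = -3 + (-9 + c)/(N - 4*c) (B(c, N) = -3 + (c - 9)/(N - 4*c) = -3 + (-9 + c)/(N - 4*c))
l = 1 (l = -2*(-1)/2 = -½*(-2) = 1)
B(4, 13)*(76 + l) = ((-9 - 3*13 + 13*4)/(13 - 4*4))*(76 + 1) = ((-9 - 39 + 52)/(13 - 16))*77 = (4/(-3))*77 = -⅓*4*77 = -4/3*77 = -308/3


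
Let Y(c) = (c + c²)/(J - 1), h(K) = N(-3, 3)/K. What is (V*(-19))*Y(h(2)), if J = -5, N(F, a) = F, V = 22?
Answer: 209/4 ≈ 52.250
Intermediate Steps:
h(K) = -3/K
Y(c) = -c/6 - c²/6 (Y(c) = (c + c²)/(-5 - 1) = (c + c²)/(-6) = (c + c²)*(-⅙) = -c/6 - c²/6)
(V*(-19))*Y(h(2)) = (22*(-19))*(-(-3/2)*(1 - 3/2)/6) = -(-209)*(-3*½)*(1 - 3*½)/3 = -(-209)*(-3)*(1 - 3/2)/(3*2) = -(-209)*(-3)*(-1)/(3*2*2) = -418*(-⅛) = 209/4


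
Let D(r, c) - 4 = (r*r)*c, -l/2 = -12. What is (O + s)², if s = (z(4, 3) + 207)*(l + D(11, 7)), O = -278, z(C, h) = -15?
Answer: 28130669284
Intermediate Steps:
l = 24 (l = -2*(-12) = 24)
D(r, c) = 4 + c*r² (D(r, c) = 4 + (r*r)*c = 4 + r²*c = 4 + c*r²)
s = 168000 (s = (-15 + 207)*(24 + (4 + 7*11²)) = 192*(24 + (4 + 7*121)) = 192*(24 + (4 + 847)) = 192*(24 + 851) = 192*875 = 168000)
(O + s)² = (-278 + 168000)² = 167722² = 28130669284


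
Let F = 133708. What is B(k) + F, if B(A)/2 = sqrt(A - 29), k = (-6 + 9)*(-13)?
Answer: 133708 + 4*I*sqrt(17) ≈ 1.3371e+5 + 16.492*I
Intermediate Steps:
k = -39 (k = 3*(-13) = -39)
B(A) = 2*sqrt(-29 + A) (B(A) = 2*sqrt(A - 29) = 2*sqrt(-29 + A))
B(k) + F = 2*sqrt(-29 - 39) + 133708 = 2*sqrt(-68) + 133708 = 2*(2*I*sqrt(17)) + 133708 = 4*I*sqrt(17) + 133708 = 133708 + 4*I*sqrt(17)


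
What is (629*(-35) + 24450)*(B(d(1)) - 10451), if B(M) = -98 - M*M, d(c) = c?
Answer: -25689250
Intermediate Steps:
B(M) = -98 - M²
(629*(-35) + 24450)*(B(d(1)) - 10451) = (629*(-35) + 24450)*((-98 - 1*1²) - 10451) = (-22015 + 24450)*((-98 - 1*1) - 10451) = 2435*((-98 - 1) - 10451) = 2435*(-99 - 10451) = 2435*(-10550) = -25689250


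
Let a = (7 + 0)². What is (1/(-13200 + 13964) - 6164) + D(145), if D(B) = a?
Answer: -4671859/764 ≈ -6115.0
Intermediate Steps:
a = 49 (a = 7² = 49)
D(B) = 49
(1/(-13200 + 13964) - 6164) + D(145) = (1/(-13200 + 13964) - 6164) + 49 = (1/764 - 6164) + 49 = -4709295/764 + 49 = -4671859/764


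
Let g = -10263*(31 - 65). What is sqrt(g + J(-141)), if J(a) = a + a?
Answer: 6*sqrt(9685) ≈ 590.47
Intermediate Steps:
J(a) = 2*a
g = 348942 (g = -10263*(-34) = 348942)
sqrt(g + J(-141)) = sqrt(348942 + 2*(-141)) = sqrt(348942 - 282) = sqrt(348660) = 6*sqrt(9685)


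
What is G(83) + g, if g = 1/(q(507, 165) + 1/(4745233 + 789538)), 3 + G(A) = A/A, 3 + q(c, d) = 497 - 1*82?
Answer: -4555116535/2280325653 ≈ -1.9976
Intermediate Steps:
q(c, d) = 412 (q(c, d) = -3 + (497 - 1*82) = -3 + (497 - 82) = -3 + 415 = 412)
G(A) = -2 (G(A) = -3 + A/A = -3 + 1 = -2)
g = 5534771/2280325653 (g = 1/(412 + 1/(4745233 + 789538)) = 1/(412 + 1/5534771) = 1/(2280325653/5534771) = 5534771/2280325653 ≈ 0.0024272)
G(83) + g = -2 + 5534771/2280325653 = -4555116535/2280325653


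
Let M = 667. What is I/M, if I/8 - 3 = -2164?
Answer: -17288/667 ≈ -25.919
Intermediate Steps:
I = -17288 (I = 24 + 8*(-2164) = 24 - 17312 = -17288)
I/M = -17288/667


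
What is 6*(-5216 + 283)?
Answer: -29598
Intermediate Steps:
6*(-5216 + 283) = 6*(-4933) = -29598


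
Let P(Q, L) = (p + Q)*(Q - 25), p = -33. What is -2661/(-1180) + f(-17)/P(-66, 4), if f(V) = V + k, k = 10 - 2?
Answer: 2662481/1181180 ≈ 2.2541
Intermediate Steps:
k = 8
P(Q, L) = (-33 + Q)*(-25 + Q) (P(Q, L) = (-33 + Q)*(Q - 25) = (-33 + Q)*(-25 + Q))
f(V) = 8 + V (f(V) = V + 8 = 8 + V)
-2661/(-1180) + f(-17)/P(-66, 4) = -2661/(-1180) + (8 - 17)/(825 + (-66)² - 58*(-66)) = -2661*(-1/1180) - 9/(825 + 4356 + 3828) = 2661/1180 - 9/9009 = 2661/1180 - 9*1/9009 = 2661/1180 - 1/1001 = 2662481/1181180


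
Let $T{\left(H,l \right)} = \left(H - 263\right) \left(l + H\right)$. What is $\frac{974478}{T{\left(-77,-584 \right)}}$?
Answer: $\frac{487239}{112370} \approx 4.336$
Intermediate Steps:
$T{\left(H,l \right)} = \left(-263 + H\right) \left(H + l\right)$
$\frac{974478}{T{\left(-77,-584 \right)}} = \frac{974478}{\left(-77\right)^{2} - -20251 - -153592 - -44968} = \frac{974478}{5929 + 20251 + 153592 + 44968} = \frac{974478}{224740} = 974478 \cdot \frac{1}{224740} = \frac{487239}{112370}$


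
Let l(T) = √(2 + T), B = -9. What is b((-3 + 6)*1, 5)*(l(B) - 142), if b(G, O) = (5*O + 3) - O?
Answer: -3266 + 23*I*√7 ≈ -3266.0 + 60.852*I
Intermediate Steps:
b(G, O) = 3 + 4*O (b(G, O) = (3 + 5*O) - O = 3 + 4*O)
b((-3 + 6)*1, 5)*(l(B) - 142) = (3 + 4*5)*(√(2 - 9) - 142) = (3 + 20)*(√(-7) - 142) = 23*(I*√7 - 142) = 23*(-142 + I*√7) = -3266 + 23*I*√7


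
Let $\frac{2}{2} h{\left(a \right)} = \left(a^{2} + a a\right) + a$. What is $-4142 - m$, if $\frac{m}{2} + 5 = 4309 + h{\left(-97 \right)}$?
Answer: $-50192$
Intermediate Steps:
$h{\left(a \right)} = a + 2 a^{2}$ ($h{\left(a \right)} = \left(a^{2} + a a\right) + a = \left(a^{2} + a^{2}\right) + a = 2 a^{2} + a = a + 2 a^{2}$)
$m = 46050$ ($m = -10 + 2 \left(4309 - 97 \left(1 + 2 \left(-97\right)\right)\right) = -10 + 2 \left(4309 - 97 \left(1 - 194\right)\right) = -10 + 2 \left(4309 - -18721\right) = -10 + 2 \left(4309 + 18721\right) = -10 + 2 \cdot 23030 = -10 + 46060 = 46050$)
$-4142 - m = -4142 - 46050 = -50192$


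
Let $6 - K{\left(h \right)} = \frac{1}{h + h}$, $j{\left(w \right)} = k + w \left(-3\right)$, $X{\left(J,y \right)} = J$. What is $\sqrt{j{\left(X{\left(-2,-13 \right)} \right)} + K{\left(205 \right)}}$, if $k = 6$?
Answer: $\frac{\sqrt{3025390}}{410} \approx 4.2424$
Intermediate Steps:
$j{\left(w \right)} = 6 - 3 w$ ($j{\left(w \right)} = 6 + w \left(-3\right) = 6 - 3 w$)
$K{\left(h \right)} = 6 - \frac{1}{2 h}$ ($K{\left(h \right)} = 6 - \frac{1}{h + h} = 6 - \frac{1}{2 h}$)
$\sqrt{j{\left(X{\left(-2,-13 \right)} \right)} + K{\left(205 \right)}} = \sqrt{\left(6 - -6\right) + \left(6 - \frac{1}{2 \cdot 205}\right)} = \sqrt{\left(6 + 6\right) + \left(6 - \frac{1}{410}\right)} = \sqrt{12 + \left(6 - \frac{1}{410}\right)} = \sqrt{12 + \frac{2459}{410}} = \sqrt{\frac{7379}{410}} = \frac{\sqrt{3025390}}{410}$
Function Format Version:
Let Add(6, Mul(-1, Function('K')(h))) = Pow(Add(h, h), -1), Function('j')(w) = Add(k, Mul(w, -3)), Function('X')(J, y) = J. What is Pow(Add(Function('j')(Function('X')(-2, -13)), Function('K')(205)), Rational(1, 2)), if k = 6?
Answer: Mul(Rational(1, 410), Pow(3025390, Rational(1, 2))) ≈ 4.2424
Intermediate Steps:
Function('j')(w) = Add(6, Mul(-3, w)) (Function('j')(w) = Add(6, Mul(w, -3)) = Add(6, Mul(-3, w)))
Function('K')(h) = Add(6, Mul(Rational(-1, 2), Pow(h, -1))) (Function('K')(h) = Add(6, Mul(-1, Pow(Add(h, h), -1))) = Add(6, Mul(-1, Pow(Mul(2, h), -1))) = Add(6, Mul(-1, Mul(Rational(1, 2), Pow(h, -1)))) = Add(6, Mul(Rational(-1, 2), Pow(h, -1))))
Pow(Add(Function('j')(Function('X')(-2, -13)), Function('K')(205)), Rational(1, 2)) = Pow(Add(Add(6, Mul(-3, -2)), Add(6, Mul(Rational(-1, 2), Pow(205, -1)))), Rational(1, 2)) = Pow(Add(Add(6, 6), Add(6, Mul(Rational(-1, 2), Rational(1, 205)))), Rational(1, 2)) = Pow(Add(12, Add(6, Rational(-1, 410))), Rational(1, 2)) = Pow(Add(12, Rational(2459, 410)), Rational(1, 2)) = Pow(Rational(7379, 410), Rational(1, 2)) = Mul(Rational(1, 410), Pow(3025390, Rational(1, 2)))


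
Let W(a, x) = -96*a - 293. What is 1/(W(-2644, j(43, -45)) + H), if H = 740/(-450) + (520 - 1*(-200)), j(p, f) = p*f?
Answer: 45/11441221 ≈ 3.9331e-6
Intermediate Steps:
j(p, f) = f*p
W(a, x) = -293 - 96*a
H = 32326/45 (H = 740*(-1/450) + (520 + 200) = -74/45 + 720 = 32326/45 ≈ 718.36)
1/(W(-2644, j(43, -45)) + H) = 1/((-293 - 96*(-2644)) + 32326/45) = 1/((-293 + 253824) + 32326/45) = 1/(253531 + 32326/45) = 1/(11441221/45) = 45/11441221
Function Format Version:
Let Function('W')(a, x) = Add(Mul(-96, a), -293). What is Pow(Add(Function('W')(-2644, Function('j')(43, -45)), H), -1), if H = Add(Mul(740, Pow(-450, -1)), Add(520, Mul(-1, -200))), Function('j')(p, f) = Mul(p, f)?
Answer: Rational(45, 11441221) ≈ 3.9331e-6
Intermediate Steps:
Function('j')(p, f) = Mul(f, p)
Function('W')(a, x) = Add(-293, Mul(-96, a))
H = Rational(32326, 45) (H = Add(Mul(740, Rational(-1, 450)), Add(520, 200)) = Add(Rational(-74, 45), 720) = Rational(32326, 45) ≈ 718.36)
Pow(Add(Function('W')(-2644, Function('j')(43, -45)), H), -1) = Pow(Add(Add(-293, Mul(-96, -2644)), Rational(32326, 45)), -1) = Pow(Add(Add(-293, 253824), Rational(32326, 45)), -1) = Pow(Add(253531, Rational(32326, 45)), -1) = Pow(Rational(11441221, 45), -1) = Rational(45, 11441221)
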